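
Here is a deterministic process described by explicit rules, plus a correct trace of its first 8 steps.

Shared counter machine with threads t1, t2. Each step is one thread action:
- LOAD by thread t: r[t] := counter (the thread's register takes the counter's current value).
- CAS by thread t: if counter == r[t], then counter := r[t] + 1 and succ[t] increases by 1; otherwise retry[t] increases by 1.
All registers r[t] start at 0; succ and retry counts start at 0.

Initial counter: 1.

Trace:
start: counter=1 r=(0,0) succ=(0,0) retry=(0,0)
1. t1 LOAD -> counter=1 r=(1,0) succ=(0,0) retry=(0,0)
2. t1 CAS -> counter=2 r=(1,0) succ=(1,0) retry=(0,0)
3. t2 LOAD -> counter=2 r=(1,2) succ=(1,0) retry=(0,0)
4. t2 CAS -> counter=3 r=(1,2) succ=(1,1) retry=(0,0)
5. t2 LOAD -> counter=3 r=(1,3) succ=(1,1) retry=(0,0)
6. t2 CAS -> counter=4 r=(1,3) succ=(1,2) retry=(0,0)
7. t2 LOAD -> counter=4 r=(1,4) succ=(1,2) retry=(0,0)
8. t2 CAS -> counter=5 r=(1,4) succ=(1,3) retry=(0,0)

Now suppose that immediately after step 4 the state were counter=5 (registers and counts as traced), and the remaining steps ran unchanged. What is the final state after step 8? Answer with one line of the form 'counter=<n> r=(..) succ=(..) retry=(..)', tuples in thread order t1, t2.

state after step 4 := counter=5 r=(1,2) succ=(1,1) retry=(0,0)
5. t2 LOAD -> counter=5 r=(1,5) succ=(1,1) retry=(0,0)
6. t2 CAS -> counter=6 r=(1,5) succ=(1,2) retry=(0,0)
7. t2 LOAD -> counter=6 r=(1,6) succ=(1,2) retry=(0,0)
8. t2 CAS -> counter=7 r=(1,6) succ=(1,3) retry=(0,0)

counter=7 r=(1,6) succ=(1,3) retry=(0,0)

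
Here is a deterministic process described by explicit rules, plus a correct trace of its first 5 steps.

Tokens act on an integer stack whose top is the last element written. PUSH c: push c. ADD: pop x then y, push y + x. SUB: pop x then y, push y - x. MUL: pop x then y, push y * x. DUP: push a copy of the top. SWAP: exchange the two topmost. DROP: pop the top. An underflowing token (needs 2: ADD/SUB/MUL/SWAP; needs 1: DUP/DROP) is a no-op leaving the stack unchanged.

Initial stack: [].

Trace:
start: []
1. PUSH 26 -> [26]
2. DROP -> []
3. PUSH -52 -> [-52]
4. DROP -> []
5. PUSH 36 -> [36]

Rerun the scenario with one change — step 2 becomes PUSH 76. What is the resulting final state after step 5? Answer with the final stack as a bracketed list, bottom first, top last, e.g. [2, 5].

[26, 76, 36]

(re-executing from step 2 with the substitution; state before step 2: [26])
2. PUSH 76 -> [26, 76]
3. PUSH -52 -> [26, 76, -52]
4. DROP -> [26, 76]
5. PUSH 36 -> [26, 76, 36]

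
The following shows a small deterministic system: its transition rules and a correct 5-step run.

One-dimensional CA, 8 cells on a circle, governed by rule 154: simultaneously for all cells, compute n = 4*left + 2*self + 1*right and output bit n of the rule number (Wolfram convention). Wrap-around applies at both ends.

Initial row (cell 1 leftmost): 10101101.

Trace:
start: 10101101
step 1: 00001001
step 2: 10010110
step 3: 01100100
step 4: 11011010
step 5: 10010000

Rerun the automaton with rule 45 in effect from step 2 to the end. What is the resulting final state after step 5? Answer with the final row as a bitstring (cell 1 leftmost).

(re-executing steps 2..5 under rule 45; state before step 2: 00001001)
step 2: 01101001
step 3: 11011001
step 4: 00110001
step 5: 00100101

00100101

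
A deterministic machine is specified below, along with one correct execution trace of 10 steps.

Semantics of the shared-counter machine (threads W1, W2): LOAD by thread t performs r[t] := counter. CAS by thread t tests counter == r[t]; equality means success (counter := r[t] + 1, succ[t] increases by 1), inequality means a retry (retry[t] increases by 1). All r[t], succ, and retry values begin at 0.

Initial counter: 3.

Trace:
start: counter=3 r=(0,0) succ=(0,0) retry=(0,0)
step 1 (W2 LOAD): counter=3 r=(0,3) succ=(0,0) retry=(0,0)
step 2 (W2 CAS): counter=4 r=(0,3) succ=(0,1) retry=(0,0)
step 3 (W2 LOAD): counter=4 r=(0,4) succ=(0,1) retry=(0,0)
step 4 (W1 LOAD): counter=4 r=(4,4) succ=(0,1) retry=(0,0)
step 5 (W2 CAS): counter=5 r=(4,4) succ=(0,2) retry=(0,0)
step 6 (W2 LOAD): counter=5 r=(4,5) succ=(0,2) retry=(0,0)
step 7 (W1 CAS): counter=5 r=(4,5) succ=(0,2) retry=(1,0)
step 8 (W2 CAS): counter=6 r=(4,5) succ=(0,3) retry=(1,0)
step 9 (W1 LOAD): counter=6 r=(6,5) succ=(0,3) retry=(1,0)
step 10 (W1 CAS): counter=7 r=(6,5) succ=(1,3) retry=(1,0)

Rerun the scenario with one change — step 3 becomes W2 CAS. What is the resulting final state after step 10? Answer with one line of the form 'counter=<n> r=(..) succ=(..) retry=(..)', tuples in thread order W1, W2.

counter=6 r=(5,4) succ=(2,1) retry=(0,3)

(re-executing from step 3 with the substitution; state before step 3: counter=4 r=(0,3) succ=(0,1) retry=(0,0))
step 3 (W2 CAS): counter=4 r=(0,3) succ=(0,1) retry=(0,1)
step 4 (W1 LOAD): counter=4 r=(4,3) succ=(0,1) retry=(0,1)
step 5 (W2 CAS): counter=4 r=(4,3) succ=(0,1) retry=(0,2)
step 6 (W2 LOAD): counter=4 r=(4,4) succ=(0,1) retry=(0,2)
step 7 (W1 CAS): counter=5 r=(4,4) succ=(1,1) retry=(0,2)
step 8 (W2 CAS): counter=5 r=(4,4) succ=(1,1) retry=(0,3)
step 9 (W1 LOAD): counter=5 r=(5,4) succ=(1,1) retry=(0,3)
step 10 (W1 CAS): counter=6 r=(5,4) succ=(2,1) retry=(0,3)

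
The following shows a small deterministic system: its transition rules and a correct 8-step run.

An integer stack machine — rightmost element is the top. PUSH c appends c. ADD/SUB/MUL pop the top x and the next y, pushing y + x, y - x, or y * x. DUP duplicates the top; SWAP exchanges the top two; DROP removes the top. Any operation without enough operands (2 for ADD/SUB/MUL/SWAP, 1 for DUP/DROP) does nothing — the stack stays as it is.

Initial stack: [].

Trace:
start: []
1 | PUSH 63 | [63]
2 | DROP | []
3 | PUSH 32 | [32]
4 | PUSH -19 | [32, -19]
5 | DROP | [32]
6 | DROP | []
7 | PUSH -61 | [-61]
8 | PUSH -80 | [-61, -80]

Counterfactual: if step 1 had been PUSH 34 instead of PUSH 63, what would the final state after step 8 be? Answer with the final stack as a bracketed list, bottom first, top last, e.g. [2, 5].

(re-executing from step 1 with the substitution; state before step 1: [])
1 | PUSH 34 | [34]
2 | DROP | []
3 | PUSH 32 | [32]
4 | PUSH -19 | [32, -19]
5 | DROP | [32]
6 | DROP | []
7 | PUSH -61 | [-61]
8 | PUSH -80 | [-61, -80]

[-61, -80]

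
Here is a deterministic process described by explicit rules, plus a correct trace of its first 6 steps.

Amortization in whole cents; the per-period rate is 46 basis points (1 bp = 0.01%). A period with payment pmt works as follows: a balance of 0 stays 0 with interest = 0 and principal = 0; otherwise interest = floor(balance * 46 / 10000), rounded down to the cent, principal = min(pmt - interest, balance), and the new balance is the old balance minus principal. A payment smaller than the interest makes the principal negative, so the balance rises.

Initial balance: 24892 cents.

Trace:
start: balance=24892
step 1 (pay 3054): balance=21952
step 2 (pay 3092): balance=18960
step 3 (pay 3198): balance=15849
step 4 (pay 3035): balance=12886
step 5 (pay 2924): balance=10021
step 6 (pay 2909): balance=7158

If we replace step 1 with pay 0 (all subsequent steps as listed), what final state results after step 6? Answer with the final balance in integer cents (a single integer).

(re-executing from step 1 with the substitution; state before step 1: balance=24892)
step 1 (pay 0): balance=25006
step 2 (pay 3092): balance=22029
step 3 (pay 3198): balance=18932
step 4 (pay 3035): balance=15984
step 5 (pay 2924): balance=13133
step 6 (pay 2909): balance=10284

10284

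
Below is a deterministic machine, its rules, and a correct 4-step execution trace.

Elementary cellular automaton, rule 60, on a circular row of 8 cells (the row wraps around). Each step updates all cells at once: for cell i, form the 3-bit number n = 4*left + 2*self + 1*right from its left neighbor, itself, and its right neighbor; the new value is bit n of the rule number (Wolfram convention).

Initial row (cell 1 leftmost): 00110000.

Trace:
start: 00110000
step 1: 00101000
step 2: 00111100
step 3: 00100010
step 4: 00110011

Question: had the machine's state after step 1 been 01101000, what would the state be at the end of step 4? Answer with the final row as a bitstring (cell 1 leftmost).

01001011

state after step 1 := 01101000
step 2: 01011100
step 3: 01110010
step 4: 01001011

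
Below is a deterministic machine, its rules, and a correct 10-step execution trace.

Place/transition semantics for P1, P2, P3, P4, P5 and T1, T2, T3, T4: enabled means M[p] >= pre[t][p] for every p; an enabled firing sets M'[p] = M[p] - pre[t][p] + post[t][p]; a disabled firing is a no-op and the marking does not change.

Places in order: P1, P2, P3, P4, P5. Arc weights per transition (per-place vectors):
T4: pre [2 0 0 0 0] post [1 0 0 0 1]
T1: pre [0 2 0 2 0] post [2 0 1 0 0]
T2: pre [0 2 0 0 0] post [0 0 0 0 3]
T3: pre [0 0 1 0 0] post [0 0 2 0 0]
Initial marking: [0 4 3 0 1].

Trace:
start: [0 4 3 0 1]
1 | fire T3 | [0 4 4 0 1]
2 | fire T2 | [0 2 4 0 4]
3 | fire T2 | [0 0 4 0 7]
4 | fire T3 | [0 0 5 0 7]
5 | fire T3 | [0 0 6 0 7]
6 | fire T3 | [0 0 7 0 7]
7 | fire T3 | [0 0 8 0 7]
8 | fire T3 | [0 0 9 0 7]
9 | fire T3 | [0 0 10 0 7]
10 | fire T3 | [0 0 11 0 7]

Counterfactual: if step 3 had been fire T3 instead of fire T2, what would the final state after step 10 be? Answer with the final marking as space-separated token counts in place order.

(re-executing from step 3 with the substitution; state before step 3: [0 2 4 0 4])
3 | fire T3 | [0 2 5 0 4]
4 | fire T3 | [0 2 6 0 4]
5 | fire T3 | [0 2 7 0 4]
6 | fire T3 | [0 2 8 0 4]
7 | fire T3 | [0 2 9 0 4]
8 | fire T3 | [0 2 10 0 4]
9 | fire T3 | [0 2 11 0 4]
10 | fire T3 | [0 2 12 0 4]

0 2 12 0 4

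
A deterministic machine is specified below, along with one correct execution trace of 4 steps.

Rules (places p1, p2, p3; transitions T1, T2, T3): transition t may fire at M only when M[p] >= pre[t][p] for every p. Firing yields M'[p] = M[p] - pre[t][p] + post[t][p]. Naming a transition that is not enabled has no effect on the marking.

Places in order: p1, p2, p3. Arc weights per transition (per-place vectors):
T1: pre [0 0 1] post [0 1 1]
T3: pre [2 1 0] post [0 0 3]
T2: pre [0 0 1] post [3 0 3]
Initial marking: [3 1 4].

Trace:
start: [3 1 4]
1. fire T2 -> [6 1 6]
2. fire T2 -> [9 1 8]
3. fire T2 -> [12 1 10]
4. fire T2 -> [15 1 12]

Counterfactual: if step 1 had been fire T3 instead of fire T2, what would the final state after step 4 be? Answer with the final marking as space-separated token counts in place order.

(re-executing from step 1 with the substitution; state before step 1: [3 1 4])
1. fire T3 -> [1 0 7]
2. fire T2 -> [4 0 9]
3. fire T2 -> [7 0 11]
4. fire T2 -> [10 0 13]

10 0 13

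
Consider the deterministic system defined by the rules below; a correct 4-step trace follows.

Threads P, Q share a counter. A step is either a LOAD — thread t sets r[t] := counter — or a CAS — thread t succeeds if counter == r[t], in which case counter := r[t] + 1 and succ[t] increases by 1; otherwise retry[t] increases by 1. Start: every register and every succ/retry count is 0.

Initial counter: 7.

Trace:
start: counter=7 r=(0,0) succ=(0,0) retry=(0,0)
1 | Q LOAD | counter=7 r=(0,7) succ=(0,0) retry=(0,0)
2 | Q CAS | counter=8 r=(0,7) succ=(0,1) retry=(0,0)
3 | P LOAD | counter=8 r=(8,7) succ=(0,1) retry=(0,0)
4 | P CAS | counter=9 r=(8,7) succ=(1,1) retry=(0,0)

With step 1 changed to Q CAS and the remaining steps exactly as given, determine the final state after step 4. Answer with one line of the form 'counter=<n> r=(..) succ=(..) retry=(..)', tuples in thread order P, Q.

counter=8 r=(7,0) succ=(1,0) retry=(0,2)

(re-executing from step 1 with the substitution; state before step 1: counter=7 r=(0,0) succ=(0,0) retry=(0,0))
1 | Q CAS | counter=7 r=(0,0) succ=(0,0) retry=(0,1)
2 | Q CAS | counter=7 r=(0,0) succ=(0,0) retry=(0,2)
3 | P LOAD | counter=7 r=(7,0) succ=(0,0) retry=(0,2)
4 | P CAS | counter=8 r=(7,0) succ=(1,0) retry=(0,2)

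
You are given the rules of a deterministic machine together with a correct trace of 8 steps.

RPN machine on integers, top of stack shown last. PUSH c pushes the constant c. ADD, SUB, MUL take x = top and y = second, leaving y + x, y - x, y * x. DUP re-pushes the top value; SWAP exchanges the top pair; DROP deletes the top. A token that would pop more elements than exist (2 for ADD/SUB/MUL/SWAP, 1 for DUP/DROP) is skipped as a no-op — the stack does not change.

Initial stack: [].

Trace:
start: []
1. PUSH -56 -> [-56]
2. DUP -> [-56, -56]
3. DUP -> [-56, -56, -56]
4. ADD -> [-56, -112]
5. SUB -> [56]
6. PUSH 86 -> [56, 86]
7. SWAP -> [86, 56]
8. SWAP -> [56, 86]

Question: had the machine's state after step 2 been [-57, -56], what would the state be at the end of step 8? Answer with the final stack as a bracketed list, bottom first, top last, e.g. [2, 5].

state after step 2 := [-57, -56]
3. DUP -> [-57, -56, -56]
4. ADD -> [-57, -112]
5. SUB -> [55]
6. PUSH 86 -> [55, 86]
7. SWAP -> [86, 55]
8. SWAP -> [55, 86]

[55, 86]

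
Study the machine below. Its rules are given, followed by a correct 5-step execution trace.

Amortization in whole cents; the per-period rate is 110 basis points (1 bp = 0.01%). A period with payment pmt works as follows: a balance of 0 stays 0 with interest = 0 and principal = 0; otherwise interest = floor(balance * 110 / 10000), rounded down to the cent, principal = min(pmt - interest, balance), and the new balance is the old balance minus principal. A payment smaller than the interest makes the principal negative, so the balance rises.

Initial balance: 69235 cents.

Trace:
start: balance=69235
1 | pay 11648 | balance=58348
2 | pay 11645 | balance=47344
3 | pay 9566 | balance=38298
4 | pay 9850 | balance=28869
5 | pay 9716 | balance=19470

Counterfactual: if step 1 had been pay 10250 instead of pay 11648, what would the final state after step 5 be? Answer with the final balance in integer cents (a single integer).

20932

(re-executing from step 1 with the substitution; state before step 1: balance=69235)
1 | pay 10250 | balance=59746
2 | pay 11645 | balance=48758
3 | pay 9566 | balance=39728
4 | pay 9850 | balance=30315
5 | pay 9716 | balance=20932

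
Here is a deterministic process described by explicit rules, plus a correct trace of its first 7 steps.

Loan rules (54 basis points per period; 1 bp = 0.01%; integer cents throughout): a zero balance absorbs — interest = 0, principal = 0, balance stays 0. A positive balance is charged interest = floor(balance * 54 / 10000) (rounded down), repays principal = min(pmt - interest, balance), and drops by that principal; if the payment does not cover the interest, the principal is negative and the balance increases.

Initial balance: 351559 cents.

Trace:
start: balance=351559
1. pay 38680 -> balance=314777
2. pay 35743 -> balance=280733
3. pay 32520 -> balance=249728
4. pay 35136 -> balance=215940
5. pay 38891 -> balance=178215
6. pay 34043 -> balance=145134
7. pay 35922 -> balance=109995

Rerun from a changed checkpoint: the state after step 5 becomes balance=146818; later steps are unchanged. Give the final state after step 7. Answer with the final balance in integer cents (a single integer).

78258

state after step 5 := balance=146818
6. pay 34043 -> balance=113567
7. pay 35922 -> balance=78258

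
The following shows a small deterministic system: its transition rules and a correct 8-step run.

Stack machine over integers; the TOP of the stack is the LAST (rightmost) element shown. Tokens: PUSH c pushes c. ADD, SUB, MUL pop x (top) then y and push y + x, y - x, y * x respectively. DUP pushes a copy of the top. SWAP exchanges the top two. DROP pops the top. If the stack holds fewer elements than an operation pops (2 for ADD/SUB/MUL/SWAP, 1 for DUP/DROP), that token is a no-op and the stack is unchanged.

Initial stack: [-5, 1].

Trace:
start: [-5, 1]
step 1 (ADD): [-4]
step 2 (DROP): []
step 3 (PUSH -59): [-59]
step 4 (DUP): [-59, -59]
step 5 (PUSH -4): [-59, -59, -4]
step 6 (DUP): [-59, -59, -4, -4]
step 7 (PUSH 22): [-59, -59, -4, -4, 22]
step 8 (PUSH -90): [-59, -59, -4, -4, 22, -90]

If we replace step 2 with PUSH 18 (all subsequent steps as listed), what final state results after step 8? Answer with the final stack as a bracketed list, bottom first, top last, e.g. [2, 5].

[-4, 18, -59, -59, -4, -4, 22, -90]

(re-executing from step 2 with the substitution; state before step 2: [-4])
step 2 (PUSH 18): [-4, 18]
step 3 (PUSH -59): [-4, 18, -59]
step 4 (DUP): [-4, 18, -59, -59]
step 5 (PUSH -4): [-4, 18, -59, -59, -4]
step 6 (DUP): [-4, 18, -59, -59, -4, -4]
step 7 (PUSH 22): [-4, 18, -59, -59, -4, -4, 22]
step 8 (PUSH -90): [-4, 18, -59, -59, -4, -4, 22, -90]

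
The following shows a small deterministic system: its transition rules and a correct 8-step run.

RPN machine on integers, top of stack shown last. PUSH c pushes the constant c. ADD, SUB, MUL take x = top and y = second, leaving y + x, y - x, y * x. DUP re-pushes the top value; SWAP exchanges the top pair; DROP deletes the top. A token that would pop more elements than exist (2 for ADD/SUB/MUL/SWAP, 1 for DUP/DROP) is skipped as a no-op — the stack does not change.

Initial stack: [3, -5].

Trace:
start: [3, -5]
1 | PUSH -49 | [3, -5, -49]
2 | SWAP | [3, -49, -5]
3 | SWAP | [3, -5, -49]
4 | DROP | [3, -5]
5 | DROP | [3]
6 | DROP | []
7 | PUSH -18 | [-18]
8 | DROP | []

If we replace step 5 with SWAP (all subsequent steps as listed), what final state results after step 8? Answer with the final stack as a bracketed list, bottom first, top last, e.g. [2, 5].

[-5]

(re-executing from step 5 with the substitution; state before step 5: [3, -5])
5 | SWAP | [-5, 3]
6 | DROP | [-5]
7 | PUSH -18 | [-5, -18]
8 | DROP | [-5]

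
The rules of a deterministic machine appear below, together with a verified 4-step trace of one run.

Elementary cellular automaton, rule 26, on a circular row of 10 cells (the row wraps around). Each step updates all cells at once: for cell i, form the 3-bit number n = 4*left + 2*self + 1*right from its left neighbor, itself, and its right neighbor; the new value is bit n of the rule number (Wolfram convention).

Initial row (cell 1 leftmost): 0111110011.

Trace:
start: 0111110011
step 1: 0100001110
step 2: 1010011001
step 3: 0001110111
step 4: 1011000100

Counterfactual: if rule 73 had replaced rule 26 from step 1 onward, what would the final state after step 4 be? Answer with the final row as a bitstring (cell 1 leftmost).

0001011011

(re-executing steps 1..4 under rule 73; state before step 1: 0111110011)
step 1: 0100010011
step 2: 0001000011
step 3: 0100011011
step 4: 0001011011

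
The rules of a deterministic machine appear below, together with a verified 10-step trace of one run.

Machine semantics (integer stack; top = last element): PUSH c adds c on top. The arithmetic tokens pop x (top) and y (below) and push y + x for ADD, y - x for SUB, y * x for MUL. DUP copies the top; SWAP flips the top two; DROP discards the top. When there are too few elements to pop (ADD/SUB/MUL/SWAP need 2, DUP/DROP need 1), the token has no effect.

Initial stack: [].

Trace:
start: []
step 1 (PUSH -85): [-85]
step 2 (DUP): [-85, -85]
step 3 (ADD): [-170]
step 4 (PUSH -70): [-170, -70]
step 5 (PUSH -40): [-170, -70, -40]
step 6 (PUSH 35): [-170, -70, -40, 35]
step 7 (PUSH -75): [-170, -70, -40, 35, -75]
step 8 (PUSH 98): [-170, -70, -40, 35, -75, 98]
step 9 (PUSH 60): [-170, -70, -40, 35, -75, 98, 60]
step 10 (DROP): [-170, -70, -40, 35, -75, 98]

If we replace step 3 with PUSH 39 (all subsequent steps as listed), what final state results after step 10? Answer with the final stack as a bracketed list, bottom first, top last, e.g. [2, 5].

(re-executing from step 3 with the substitution; state before step 3: [-85, -85])
step 3 (PUSH 39): [-85, -85, 39]
step 4 (PUSH -70): [-85, -85, 39, -70]
step 5 (PUSH -40): [-85, -85, 39, -70, -40]
step 6 (PUSH 35): [-85, -85, 39, -70, -40, 35]
step 7 (PUSH -75): [-85, -85, 39, -70, -40, 35, -75]
step 8 (PUSH 98): [-85, -85, 39, -70, -40, 35, -75, 98]
step 9 (PUSH 60): [-85, -85, 39, -70, -40, 35, -75, 98, 60]
step 10 (DROP): [-85, -85, 39, -70, -40, 35, -75, 98]

[-85, -85, 39, -70, -40, 35, -75, 98]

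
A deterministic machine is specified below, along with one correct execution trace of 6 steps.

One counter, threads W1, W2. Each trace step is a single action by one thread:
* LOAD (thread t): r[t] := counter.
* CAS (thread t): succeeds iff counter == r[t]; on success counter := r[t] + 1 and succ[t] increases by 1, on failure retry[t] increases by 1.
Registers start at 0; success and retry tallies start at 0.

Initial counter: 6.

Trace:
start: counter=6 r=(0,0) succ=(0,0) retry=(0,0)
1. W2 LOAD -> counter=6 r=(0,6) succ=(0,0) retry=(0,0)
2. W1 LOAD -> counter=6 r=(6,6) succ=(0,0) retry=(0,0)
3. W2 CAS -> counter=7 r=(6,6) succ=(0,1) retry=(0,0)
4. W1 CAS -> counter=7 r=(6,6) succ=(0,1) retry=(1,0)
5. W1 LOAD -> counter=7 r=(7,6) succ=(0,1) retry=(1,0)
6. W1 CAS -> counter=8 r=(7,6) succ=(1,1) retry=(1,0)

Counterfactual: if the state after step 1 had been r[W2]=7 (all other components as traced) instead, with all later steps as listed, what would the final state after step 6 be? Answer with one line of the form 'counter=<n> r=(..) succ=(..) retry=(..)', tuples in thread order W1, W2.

counter=8 r=(7,7) succ=(2,0) retry=(0,1)

state after step 1 := counter=6 r=(0,7) succ=(0,0) retry=(0,0)
2. W1 LOAD -> counter=6 r=(6,7) succ=(0,0) retry=(0,0)
3. W2 CAS -> counter=6 r=(6,7) succ=(0,0) retry=(0,1)
4. W1 CAS -> counter=7 r=(6,7) succ=(1,0) retry=(0,1)
5. W1 LOAD -> counter=7 r=(7,7) succ=(1,0) retry=(0,1)
6. W1 CAS -> counter=8 r=(7,7) succ=(2,0) retry=(0,1)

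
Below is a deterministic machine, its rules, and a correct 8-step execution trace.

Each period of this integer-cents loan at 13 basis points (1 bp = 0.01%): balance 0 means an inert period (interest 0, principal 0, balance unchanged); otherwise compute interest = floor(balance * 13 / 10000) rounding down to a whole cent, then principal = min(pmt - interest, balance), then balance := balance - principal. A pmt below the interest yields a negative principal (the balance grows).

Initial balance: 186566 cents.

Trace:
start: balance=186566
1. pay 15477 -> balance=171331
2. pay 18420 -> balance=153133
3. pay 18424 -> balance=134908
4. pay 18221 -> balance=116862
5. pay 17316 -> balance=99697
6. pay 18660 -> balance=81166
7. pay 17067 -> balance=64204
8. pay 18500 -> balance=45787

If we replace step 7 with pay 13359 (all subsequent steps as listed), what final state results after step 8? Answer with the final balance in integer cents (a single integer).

(re-executing from step 7 with the substitution; state before step 7: balance=81166)
7. pay 13359 -> balance=67912
8. pay 18500 -> balance=49500

49500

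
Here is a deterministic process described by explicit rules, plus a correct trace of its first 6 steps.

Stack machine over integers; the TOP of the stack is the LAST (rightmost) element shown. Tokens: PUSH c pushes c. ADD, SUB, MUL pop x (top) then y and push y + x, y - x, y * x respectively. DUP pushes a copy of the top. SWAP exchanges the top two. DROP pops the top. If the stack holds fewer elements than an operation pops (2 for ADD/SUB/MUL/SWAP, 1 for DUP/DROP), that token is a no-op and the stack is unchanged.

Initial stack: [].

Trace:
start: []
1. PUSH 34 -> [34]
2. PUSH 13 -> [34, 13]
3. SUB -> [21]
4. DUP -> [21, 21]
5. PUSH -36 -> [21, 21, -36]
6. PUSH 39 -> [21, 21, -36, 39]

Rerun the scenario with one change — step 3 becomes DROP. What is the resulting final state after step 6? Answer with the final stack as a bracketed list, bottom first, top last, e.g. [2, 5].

[34, 34, -36, 39]

(re-executing from step 3 with the substitution; state before step 3: [34, 13])
3. DROP -> [34]
4. DUP -> [34, 34]
5. PUSH -36 -> [34, 34, -36]
6. PUSH 39 -> [34, 34, -36, 39]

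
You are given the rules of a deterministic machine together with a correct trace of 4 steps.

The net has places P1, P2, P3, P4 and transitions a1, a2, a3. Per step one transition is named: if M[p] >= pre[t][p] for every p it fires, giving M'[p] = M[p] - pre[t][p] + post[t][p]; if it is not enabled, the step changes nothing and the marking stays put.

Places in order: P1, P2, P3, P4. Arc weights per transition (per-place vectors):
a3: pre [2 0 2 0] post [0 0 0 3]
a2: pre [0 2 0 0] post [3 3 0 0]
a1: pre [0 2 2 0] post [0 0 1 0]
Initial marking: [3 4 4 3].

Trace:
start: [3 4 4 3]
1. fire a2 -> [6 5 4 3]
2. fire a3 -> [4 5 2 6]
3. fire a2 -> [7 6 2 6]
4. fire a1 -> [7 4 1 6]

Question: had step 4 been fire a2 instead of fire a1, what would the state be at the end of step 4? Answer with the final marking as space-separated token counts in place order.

(re-executing from step 4 with the substitution; state before step 4: [7 6 2 6])
4. fire a2 -> [10 7 2 6]

10 7 2 6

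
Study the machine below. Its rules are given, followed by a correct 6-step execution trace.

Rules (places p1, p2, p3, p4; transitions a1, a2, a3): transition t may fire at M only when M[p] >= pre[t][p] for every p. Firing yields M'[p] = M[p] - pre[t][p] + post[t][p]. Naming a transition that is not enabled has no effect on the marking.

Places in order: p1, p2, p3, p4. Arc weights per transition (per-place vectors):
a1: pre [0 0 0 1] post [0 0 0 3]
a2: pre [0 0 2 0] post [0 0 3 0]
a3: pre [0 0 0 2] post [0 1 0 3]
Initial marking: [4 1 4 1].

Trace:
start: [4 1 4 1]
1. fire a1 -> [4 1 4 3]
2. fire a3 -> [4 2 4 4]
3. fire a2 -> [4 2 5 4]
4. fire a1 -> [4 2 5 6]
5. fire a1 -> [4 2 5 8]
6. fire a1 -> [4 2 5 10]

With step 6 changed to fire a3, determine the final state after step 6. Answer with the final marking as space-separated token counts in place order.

4 3 5 9

(re-executing from step 6 with the substitution; state before step 6: [4 2 5 8])
6. fire a3 -> [4 3 5 9]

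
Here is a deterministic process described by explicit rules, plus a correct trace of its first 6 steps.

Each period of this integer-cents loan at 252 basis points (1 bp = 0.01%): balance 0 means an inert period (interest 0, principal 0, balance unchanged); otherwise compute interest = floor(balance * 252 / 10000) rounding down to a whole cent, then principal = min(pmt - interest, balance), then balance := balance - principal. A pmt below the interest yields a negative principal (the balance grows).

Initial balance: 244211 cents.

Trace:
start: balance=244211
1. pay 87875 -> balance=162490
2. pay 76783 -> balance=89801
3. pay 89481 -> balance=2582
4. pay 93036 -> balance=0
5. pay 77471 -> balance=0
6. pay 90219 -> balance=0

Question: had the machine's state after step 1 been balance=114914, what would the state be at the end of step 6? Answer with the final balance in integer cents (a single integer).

0

state after step 1 := balance=114914
2. pay 76783 -> balance=41026
3. pay 89481 -> balance=0
4. pay 93036 -> balance=0
5. pay 77471 -> balance=0
6. pay 90219 -> balance=0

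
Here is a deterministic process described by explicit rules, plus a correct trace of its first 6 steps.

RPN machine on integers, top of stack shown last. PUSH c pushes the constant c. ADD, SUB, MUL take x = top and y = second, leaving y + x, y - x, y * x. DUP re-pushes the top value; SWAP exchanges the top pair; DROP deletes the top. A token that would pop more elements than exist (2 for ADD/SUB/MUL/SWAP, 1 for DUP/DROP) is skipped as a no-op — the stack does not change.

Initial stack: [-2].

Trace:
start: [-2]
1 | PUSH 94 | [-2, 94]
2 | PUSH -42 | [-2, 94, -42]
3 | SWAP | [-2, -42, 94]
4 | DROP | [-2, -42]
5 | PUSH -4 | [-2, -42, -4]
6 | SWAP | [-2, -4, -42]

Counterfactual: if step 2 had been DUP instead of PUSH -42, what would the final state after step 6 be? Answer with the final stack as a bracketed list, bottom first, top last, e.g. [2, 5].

(re-executing from step 2 with the substitution; state before step 2: [-2, 94])
2 | DUP | [-2, 94, 94]
3 | SWAP | [-2, 94, 94]
4 | DROP | [-2, 94]
5 | PUSH -4 | [-2, 94, -4]
6 | SWAP | [-2, -4, 94]

[-2, -4, 94]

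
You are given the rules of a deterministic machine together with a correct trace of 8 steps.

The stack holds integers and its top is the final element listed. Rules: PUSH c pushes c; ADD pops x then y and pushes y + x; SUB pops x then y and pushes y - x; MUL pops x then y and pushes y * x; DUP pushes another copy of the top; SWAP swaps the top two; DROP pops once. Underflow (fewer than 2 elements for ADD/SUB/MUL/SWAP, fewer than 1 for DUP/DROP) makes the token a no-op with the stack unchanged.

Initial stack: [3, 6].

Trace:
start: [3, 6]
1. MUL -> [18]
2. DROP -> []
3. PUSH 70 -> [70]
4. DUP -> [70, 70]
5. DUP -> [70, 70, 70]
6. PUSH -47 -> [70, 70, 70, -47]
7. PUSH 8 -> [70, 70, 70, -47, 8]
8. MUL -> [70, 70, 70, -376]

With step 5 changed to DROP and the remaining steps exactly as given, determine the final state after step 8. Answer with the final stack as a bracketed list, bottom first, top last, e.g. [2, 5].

(re-executing from step 5 with the substitution; state before step 5: [70, 70])
5. DROP -> [70]
6. PUSH -47 -> [70, -47]
7. PUSH 8 -> [70, -47, 8]
8. MUL -> [70, -376]

[70, -376]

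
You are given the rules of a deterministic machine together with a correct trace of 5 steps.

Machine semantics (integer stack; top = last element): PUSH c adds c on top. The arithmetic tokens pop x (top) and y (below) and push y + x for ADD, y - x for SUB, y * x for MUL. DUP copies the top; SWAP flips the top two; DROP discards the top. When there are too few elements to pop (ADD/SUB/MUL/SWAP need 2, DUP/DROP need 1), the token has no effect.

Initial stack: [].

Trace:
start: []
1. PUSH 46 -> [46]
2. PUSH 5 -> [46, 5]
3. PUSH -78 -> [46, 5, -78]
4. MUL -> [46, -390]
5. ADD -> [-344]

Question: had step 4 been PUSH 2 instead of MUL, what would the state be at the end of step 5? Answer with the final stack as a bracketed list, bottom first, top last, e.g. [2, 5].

(re-executing from step 4 with the substitution; state before step 4: [46, 5, -78])
4. PUSH 2 -> [46, 5, -78, 2]
5. ADD -> [46, 5, -76]

[46, 5, -76]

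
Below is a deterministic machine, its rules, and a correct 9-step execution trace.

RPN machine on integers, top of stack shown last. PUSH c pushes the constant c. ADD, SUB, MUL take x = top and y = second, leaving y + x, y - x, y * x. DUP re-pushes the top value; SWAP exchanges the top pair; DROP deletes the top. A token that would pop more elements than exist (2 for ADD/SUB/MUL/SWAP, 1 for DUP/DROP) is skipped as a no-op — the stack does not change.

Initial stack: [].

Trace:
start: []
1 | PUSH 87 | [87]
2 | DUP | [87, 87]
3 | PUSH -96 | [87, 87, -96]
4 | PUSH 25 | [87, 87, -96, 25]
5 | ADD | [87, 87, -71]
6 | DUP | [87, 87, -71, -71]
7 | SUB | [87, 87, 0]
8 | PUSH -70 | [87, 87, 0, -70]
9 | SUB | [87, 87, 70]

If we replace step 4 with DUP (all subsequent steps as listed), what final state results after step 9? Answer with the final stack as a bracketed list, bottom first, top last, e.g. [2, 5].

(re-executing from step 4 with the substitution; state before step 4: [87, 87, -96])
4 | DUP | [87, 87, -96, -96]
5 | ADD | [87, 87, -192]
6 | DUP | [87, 87, -192, -192]
7 | SUB | [87, 87, 0]
8 | PUSH -70 | [87, 87, 0, -70]
9 | SUB | [87, 87, 70]

[87, 87, 70]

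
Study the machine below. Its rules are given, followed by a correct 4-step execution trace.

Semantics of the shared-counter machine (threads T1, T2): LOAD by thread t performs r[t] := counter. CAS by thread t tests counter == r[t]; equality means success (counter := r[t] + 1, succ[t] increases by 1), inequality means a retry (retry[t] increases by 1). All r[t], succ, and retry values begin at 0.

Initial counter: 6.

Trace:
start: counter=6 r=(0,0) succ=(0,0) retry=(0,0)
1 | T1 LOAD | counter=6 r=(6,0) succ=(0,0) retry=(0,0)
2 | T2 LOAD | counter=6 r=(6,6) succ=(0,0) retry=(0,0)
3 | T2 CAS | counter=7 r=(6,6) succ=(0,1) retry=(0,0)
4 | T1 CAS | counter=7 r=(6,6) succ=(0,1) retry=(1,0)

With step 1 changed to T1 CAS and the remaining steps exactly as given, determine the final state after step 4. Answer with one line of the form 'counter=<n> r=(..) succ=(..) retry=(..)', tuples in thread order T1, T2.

(re-executing from step 1 with the substitution; state before step 1: counter=6 r=(0,0) succ=(0,0) retry=(0,0))
1 | T1 CAS | counter=6 r=(0,0) succ=(0,0) retry=(1,0)
2 | T2 LOAD | counter=6 r=(0,6) succ=(0,0) retry=(1,0)
3 | T2 CAS | counter=7 r=(0,6) succ=(0,1) retry=(1,0)
4 | T1 CAS | counter=7 r=(0,6) succ=(0,1) retry=(2,0)

counter=7 r=(0,6) succ=(0,1) retry=(2,0)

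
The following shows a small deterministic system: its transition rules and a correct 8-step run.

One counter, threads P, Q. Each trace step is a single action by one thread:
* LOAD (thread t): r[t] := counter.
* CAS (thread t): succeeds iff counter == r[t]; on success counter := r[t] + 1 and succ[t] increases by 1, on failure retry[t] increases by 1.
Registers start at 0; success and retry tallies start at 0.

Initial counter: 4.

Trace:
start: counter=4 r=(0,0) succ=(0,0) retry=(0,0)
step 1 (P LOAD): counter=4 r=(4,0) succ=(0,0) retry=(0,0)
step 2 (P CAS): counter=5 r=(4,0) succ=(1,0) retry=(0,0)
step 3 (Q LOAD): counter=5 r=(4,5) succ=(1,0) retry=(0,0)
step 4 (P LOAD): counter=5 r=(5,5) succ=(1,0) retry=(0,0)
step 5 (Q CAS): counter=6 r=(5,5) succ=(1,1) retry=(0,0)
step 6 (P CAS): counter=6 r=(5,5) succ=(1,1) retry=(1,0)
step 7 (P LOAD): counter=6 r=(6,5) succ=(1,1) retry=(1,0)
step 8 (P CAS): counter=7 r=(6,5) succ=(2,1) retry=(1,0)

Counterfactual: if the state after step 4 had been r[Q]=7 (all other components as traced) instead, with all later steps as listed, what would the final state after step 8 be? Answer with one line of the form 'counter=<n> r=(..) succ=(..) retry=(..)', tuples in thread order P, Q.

state after step 4 := counter=5 r=(5,7) succ=(1,0) retry=(0,0)
step 5 (Q CAS): counter=5 r=(5,7) succ=(1,0) retry=(0,1)
step 6 (P CAS): counter=6 r=(5,7) succ=(2,0) retry=(0,1)
step 7 (P LOAD): counter=6 r=(6,7) succ=(2,0) retry=(0,1)
step 8 (P CAS): counter=7 r=(6,7) succ=(3,0) retry=(0,1)

counter=7 r=(6,7) succ=(3,0) retry=(0,1)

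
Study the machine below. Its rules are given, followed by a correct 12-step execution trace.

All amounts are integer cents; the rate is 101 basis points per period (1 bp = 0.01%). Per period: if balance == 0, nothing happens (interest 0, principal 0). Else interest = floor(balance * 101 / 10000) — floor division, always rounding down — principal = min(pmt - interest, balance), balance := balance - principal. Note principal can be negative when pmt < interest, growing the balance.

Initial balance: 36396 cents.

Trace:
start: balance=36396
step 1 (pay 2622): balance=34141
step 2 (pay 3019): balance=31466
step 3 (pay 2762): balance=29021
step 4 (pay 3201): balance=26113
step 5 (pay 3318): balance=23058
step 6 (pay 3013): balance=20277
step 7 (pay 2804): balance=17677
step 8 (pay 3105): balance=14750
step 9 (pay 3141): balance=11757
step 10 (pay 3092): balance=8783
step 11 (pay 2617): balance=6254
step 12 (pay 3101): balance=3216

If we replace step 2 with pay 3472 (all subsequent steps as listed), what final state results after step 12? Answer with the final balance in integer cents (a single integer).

(re-executing from step 2 with the substitution; state before step 2: balance=34141)
step 2 (pay 3472): balance=31013
step 3 (pay 2762): balance=28564
step 4 (pay 3201): balance=25651
step 5 (pay 3318): balance=22592
step 6 (pay 3013): balance=19807
step 7 (pay 2804): balance=17203
step 8 (pay 3105): balance=14271
step 9 (pay 3141): balance=11274
step 10 (pay 3092): balance=8295
step 11 (pay 2617): balance=5761
step 12 (pay 3101): balance=2718

2718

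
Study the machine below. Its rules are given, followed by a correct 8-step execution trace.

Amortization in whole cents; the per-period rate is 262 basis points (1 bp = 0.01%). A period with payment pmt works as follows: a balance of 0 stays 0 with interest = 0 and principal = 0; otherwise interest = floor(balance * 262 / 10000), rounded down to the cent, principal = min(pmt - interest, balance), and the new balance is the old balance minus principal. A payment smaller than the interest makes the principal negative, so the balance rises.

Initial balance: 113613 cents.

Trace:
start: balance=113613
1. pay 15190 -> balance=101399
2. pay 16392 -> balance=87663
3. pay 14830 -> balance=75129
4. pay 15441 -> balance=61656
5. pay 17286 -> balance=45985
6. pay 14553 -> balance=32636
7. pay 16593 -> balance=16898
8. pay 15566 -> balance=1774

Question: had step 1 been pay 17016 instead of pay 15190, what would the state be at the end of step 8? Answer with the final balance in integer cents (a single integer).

(re-executing from step 1 with the substitution; state before step 1: balance=113613)
1. pay 17016 -> balance=99573
2. pay 16392 -> balance=85789
3. pay 14830 -> balance=73206
4. pay 15441 -> balance=59682
5. pay 17286 -> balance=43959
6. pay 14553 -> balance=30557
7. pay 16593 -> balance=14764
8. pay 15566 -> balance=0

0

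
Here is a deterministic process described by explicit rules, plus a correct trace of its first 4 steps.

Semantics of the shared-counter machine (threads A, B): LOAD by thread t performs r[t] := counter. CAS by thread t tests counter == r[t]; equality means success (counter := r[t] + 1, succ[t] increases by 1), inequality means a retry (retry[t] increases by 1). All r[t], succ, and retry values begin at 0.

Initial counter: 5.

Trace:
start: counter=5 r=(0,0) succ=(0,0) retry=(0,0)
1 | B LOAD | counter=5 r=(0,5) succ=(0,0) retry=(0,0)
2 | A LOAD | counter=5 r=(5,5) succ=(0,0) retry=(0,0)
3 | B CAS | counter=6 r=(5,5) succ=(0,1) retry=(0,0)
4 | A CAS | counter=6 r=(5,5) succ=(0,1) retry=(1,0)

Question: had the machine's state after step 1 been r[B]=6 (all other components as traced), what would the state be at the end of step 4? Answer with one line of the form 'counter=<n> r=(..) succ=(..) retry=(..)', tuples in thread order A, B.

counter=6 r=(5,6) succ=(1,0) retry=(0,1)

state after step 1 := counter=5 r=(0,6) succ=(0,0) retry=(0,0)
2 | A LOAD | counter=5 r=(5,6) succ=(0,0) retry=(0,0)
3 | B CAS | counter=5 r=(5,6) succ=(0,0) retry=(0,1)
4 | A CAS | counter=6 r=(5,6) succ=(1,0) retry=(0,1)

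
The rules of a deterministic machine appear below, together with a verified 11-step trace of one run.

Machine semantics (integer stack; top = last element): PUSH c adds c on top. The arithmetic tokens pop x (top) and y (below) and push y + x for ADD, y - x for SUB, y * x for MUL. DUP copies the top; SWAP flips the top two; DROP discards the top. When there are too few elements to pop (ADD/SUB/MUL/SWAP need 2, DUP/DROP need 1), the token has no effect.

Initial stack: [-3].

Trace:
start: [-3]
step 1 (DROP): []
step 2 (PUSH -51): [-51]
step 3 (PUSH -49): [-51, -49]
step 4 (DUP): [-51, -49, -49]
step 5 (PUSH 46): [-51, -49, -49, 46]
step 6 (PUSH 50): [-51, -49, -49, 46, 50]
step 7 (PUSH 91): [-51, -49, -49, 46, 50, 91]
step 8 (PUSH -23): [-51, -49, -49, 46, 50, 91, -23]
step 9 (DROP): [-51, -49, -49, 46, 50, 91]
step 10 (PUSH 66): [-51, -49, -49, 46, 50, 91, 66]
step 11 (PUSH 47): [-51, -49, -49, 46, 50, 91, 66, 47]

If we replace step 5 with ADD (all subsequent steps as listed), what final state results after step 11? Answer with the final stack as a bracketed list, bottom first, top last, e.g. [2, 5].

[-51, -98, 50, 91, 66, 47]

(re-executing from step 5 with the substitution; state before step 5: [-51, -49, -49])
step 5 (ADD): [-51, -98]
step 6 (PUSH 50): [-51, -98, 50]
step 7 (PUSH 91): [-51, -98, 50, 91]
step 8 (PUSH -23): [-51, -98, 50, 91, -23]
step 9 (DROP): [-51, -98, 50, 91]
step 10 (PUSH 66): [-51, -98, 50, 91, 66]
step 11 (PUSH 47): [-51, -98, 50, 91, 66, 47]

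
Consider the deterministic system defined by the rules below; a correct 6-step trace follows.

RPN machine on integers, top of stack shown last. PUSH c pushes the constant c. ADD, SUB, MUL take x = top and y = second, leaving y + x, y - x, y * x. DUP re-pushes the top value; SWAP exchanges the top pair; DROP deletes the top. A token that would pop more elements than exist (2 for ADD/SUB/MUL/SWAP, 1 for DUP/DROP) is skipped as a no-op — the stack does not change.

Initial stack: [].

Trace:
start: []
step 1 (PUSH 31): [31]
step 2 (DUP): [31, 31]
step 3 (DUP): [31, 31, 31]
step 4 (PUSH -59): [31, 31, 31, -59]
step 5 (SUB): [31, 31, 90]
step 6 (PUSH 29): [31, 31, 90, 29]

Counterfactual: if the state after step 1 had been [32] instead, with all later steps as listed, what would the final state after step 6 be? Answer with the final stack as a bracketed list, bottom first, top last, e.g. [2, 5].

[32, 32, 91, 29]

state after step 1 := [32]
step 2 (DUP): [32, 32]
step 3 (DUP): [32, 32, 32]
step 4 (PUSH -59): [32, 32, 32, -59]
step 5 (SUB): [32, 32, 91]
step 6 (PUSH 29): [32, 32, 91, 29]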